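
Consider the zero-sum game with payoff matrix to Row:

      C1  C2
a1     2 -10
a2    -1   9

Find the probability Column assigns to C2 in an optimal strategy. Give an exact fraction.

Row minima: a1 → -10, a2 → -1; maximin = -1.
Column maxima: C1 → 2, C2 → 9; minimax = 2.
-1 ≠ 2, so there is no saddle point; optimal play is mixed.
Let Row play a1 with probability p. Expected payoff against C1: 2p + (-1)(1−p) = 3p − 1; against C2: (-10)p + 9(1−p) = −19p + 9.
Setting these equal: 3p − 1 = −19p + 9 ⇒ 22p = 10 ⇒ p = 5/11, and the value is (3)·(5/11) − 1 = 4/11.
For Column: with q = P(C1), equating a1's and a2's payoffs gives 12q − 10 = −10q + 9 ⇒ q = 19/22.

3/22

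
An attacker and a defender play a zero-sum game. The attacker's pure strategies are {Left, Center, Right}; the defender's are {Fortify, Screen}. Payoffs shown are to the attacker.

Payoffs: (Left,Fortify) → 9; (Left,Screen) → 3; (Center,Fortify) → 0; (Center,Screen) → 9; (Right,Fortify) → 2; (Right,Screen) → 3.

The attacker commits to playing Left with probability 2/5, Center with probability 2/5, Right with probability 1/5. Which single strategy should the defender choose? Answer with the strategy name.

Fortify

If the defender plays Fortify, the attacker's expected payoff is (2/5)·9 + (2/5)·0 + (1/5)·2 = 4.
If the defender plays Screen, the attacker's expected payoff is (2/5)·3 + (2/5)·9 + (1/5)·3 = 27/5.
The defender minimizes the attacker's payoff; the smallest is 4, so the best response is Fortify.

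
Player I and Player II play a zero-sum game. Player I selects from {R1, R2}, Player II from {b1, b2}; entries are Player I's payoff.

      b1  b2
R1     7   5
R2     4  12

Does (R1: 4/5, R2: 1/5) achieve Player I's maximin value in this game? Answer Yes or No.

Yes

Against b1 this mix gives (4/5)·7 + (1/5)·4 = 32/5.
Against b2 this mix gives (4/5)·5 + (1/5)·12 = 32/5.
All of Player II's active replies (b1, b2) yield 32/5, and no column does worse for Player I. The mix makes Player II indifferent and guarantees 32/5, so it is optimal.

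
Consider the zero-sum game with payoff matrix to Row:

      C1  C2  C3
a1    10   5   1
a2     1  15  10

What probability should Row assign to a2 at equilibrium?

Row minima: a1 → 1, a2 → 1; maximin = 1.
Column maxima: C1 → 10, C2 → 15, C3 → 10; minimax = 10.
1 ≠ 10, so there is no saddle point; optimal play is mixed.
C2 is strictly dominated by C3 (it gives Row strictly more in every row), so Column never plays it.
On the remaining 2×2 (a1, a2 vs C1, C3):
Let Row play a1 with probability p. Expected payoff against C1: 10p + 1(1−p) = 9p + 1; against C3: 1p + 10(1−p) = −9p + 10.
Setting these equal: 9p + 1 = −9p + 10 ⇒ 18p = 9 ⇒ p = 1/2, and the value is (9)·(1/2) + 1 = 11/2.
For Column: with q = P(C1), equating a1's and a2's payoffs gives 9q + 1 = −9q + 10 ⇒ q = 1/2.

1/2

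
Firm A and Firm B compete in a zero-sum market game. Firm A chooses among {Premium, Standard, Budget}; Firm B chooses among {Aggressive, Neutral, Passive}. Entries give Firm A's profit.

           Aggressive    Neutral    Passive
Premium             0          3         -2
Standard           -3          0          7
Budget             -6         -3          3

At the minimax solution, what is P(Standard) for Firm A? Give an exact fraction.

Row minima: Premium → -2, Standard → -3, Budget → -6; maximin = -2.
Column maxima: Aggressive → 0, Neutral → 3, Passive → 7; minimax = 0.
-2 ≠ 0, so there is no saddle point; optimal play is mixed.
Budget is strictly dominated by Standard, so Firm A never plays it.
Neutral is strictly dominated by Aggressive (it gives Firm A strictly more in every row), so Firm B never plays it.
On the remaining 2×2 (Premium, Standard vs Aggressive, Passive):
Let Firm A play Premium with probability p. Expected payoff against Aggressive: 0p + (-3)(1−p) = 3p − 3; against Passive: (-2)p + 7(1−p) = −9p + 7.
Setting these equal: 3p − 3 = −9p + 7 ⇒ 12p = 10 ⇒ p = 5/6, and the value is (3)·(5/6) − 3 = -1/2.
For Firm B: with q = P(Aggressive), equating Premium's and Standard's payoffs gives 2q − 2 = −10q + 7 ⇒ q = 3/4.

1/6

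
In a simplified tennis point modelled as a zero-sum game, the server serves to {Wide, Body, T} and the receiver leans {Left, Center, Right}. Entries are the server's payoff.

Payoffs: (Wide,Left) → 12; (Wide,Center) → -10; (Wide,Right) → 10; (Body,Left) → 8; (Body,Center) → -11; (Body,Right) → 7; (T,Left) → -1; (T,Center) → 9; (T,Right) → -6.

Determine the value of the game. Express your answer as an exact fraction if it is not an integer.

6/7

Row minima: Wide → -10, Body → -11, T → -6; maximin = -6.
Column maxima: Left → 12, Center → 9, Right → 10; minimax = 9.
-6 ≠ 9, so there is no saddle point; optimal play is mixed.
Body is strictly dominated by Wide, so the server never plays it.
Left is strictly dominated by Right (it gives the server strictly more in every row), so the receiver never plays it.
On the remaining 2×2 (Wide, T vs Center, Right):
Let the server play Wide with probability p. Expected payoff against Center: (-10)p + 9(1−p) = −19p + 9; against Right: 10p + (-6)(1−p) = 16p − 6.
Setting these equal: −19p + 9 = 16p − 6 ⇒ −35p = -15 ⇒ p = 3/7, and the value is (-19)·(3/7) + 9 = 6/7.
For the receiver: with q = P(Center), equating Wide's and T's payoffs gives −20q + 10 = 15q − 6 ⇒ q = 16/35.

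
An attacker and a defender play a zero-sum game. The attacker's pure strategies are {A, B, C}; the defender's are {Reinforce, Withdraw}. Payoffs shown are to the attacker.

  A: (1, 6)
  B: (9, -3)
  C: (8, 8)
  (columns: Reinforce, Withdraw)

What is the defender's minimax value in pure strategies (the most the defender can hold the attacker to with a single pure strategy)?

8

Column maxima: Reinforce → 9, Withdraw → 8.
The smallest of these is 8.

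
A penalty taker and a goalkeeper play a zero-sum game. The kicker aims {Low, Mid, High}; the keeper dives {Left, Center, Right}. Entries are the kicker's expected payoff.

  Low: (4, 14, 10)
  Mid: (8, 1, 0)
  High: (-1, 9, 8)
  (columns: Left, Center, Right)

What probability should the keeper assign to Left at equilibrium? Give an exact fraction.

Row minima: Low → 4, Mid → 0, High → -1; maximin = 4.
Column maxima: Left → 8, Center → 14, Right → 10; minimax = 8.
4 ≠ 8, so there is no saddle point; optimal play is mixed.
High is strictly dominated by Low, so the kicker never plays it.
Center is strictly dominated by Right (it gives the kicker strictly more in every row), so the keeper never plays it.
On the remaining 2×2 (Low, Mid vs Left, Right):
Let the kicker play Low with probability p. Expected payoff against Left: 4p + 8(1−p) = −4p + 8; against Right: 10p + 0(1−p) = 10p.
Setting these equal: −4p + 8 = 10p ⇒ −14p = -8 ⇒ p = 4/7, and the value is (-4)·(4/7) + 8 = 40/7.
For the keeper: with q = P(Left), equating Low's and Mid's payoffs gives −6q + 10 = 8q ⇒ q = 5/7.

5/7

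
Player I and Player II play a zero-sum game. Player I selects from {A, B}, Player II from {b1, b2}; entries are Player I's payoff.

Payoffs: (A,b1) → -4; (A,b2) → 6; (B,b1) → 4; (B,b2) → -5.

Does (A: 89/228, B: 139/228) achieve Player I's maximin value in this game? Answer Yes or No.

Against b1 this mix gives (89/228)·(-4) + (139/228)·4 = 50/57.
Against b2 this mix gives (89/228)·6 + (139/228)·(-5) = -161/228.
Player II will play b2, holding Player I to -161/228. Shifting weight toward the row that does better against b2 would raise this floor (the equalizing mix achieves 4/19 against both b2 and b1), so the proposed strategy is not optimal.

No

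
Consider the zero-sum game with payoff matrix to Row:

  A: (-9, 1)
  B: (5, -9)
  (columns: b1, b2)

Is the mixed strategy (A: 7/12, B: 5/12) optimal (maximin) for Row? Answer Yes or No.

Yes

Against b1 this mix gives (7/12)·(-9) + (5/12)·5 = -19/6.
Against b2 this mix gives (7/12)·1 + (5/12)·(-9) = -19/6.
All of Column's active replies (b1, b2) yield -19/6, and no column does worse for Row. The mix makes Column indifferent and guarantees -19/6, so it is optimal.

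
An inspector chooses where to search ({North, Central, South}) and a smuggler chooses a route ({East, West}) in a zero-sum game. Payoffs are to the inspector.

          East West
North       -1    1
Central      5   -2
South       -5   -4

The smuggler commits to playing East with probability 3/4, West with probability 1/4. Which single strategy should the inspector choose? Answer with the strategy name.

Central

Expected payoff of North: (3/4)·(-1) + (1/4)·1 = -1/2.
Expected payoff of Central: (3/4)·5 + (1/4)·(-2) = 13/4.
Expected payoff of South: (3/4)·(-5) + (1/4)·(-4) = -19/4.
The largest is 13/4, so the inspector's best response is Central.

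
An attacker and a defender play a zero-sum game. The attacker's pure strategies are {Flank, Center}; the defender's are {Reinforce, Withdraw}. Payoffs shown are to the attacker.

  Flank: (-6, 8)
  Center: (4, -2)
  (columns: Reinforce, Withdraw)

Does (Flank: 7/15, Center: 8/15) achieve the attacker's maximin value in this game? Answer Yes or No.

Against Reinforce this mix gives (7/15)·(-6) + (8/15)·4 = -2/3.
Against Withdraw this mix gives (7/15)·8 + (8/15)·(-2) = 8/3.
The defender will play Reinforce, holding the attacker to -2/3. Shifting weight toward the row that does better against Reinforce would raise this floor (the equalizing mix achieves 1 against both Reinforce and Withdraw), so the proposed strategy is not optimal.

No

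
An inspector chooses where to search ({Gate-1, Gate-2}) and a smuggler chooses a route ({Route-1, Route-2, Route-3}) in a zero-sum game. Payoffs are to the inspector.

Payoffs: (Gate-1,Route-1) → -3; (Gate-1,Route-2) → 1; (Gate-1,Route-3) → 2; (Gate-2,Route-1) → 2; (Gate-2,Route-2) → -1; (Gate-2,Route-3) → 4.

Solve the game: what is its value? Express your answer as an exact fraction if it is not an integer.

Row minima: Gate-1 → -3, Gate-2 → -1; maximin = -1.
Column maxima: Route-1 → 2, Route-2 → 1, Route-3 → 4; minimax = 1.
-1 ≠ 1, so there is no saddle point; optimal play is mixed.
Route-3 is strictly dominated by Route-1 (it gives the inspector strictly more in every row), so the smuggler never plays it.
On the remaining 2×2 (Gate-1, Gate-2 vs Route-1, Route-2):
Let the inspector play Gate-1 with probability p. Expected payoff against Route-1: (-3)p + 2(1−p) = −5p + 2; against Route-2: 1p + (-1)(1−p) = 2p − 1.
Setting these equal: −5p + 2 = 2p − 1 ⇒ −7p = -3 ⇒ p = 3/7, and the value is (-5)·(3/7) + 2 = -1/7.
For the smuggler: with q = P(Route-1), equating Gate-1's and Gate-2's payoffs gives −4q + 1 = 3q − 1 ⇒ q = 2/7.

-1/7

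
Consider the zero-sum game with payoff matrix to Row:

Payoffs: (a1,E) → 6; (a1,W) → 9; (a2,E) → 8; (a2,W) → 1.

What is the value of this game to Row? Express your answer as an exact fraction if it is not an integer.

33/5

Row minima: a1 → 6, a2 → 1; maximin = 6.
Column maxima: E → 8, W → 9; minimax = 8.
6 ≠ 8, so there is no saddle point; optimal play is mixed.
Let Row play a1 with probability p. Expected payoff against E: 6p + 8(1−p) = −2p + 8; against W: 9p + 1(1−p) = 8p + 1.
Setting these equal: −2p + 8 = 8p + 1 ⇒ −10p = -7 ⇒ p = 7/10, and the value is (-2)·(7/10) + 8 = 33/5.
For Column: with q = P(E), equating a1's and a2's payoffs gives −3q + 9 = 7q + 1 ⇒ q = 4/5.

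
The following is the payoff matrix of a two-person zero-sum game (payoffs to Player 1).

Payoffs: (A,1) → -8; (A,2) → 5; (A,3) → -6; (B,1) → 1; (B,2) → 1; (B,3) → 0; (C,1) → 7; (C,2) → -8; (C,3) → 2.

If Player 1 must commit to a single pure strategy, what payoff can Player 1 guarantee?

Row minima: A → -8, B → 0, C → -8.
The best of these is 0.

0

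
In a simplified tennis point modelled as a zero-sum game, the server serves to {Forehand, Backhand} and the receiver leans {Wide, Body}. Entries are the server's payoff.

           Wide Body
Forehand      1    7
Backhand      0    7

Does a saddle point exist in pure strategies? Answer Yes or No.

Row minima: Forehand → 1, Backhand → 0; maximin = 1.
Column maxima: Wide → 1, Body → 7; minimax = 1.
maximin = minimax = 1, so a saddle point exists.

Yes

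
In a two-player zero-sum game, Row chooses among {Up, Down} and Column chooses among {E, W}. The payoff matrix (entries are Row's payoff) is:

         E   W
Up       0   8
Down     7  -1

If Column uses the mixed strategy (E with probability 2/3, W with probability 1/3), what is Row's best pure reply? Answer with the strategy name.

Down

Expected payoff of Up: (2/3)·0 + (1/3)·8 = 8/3.
Expected payoff of Down: (2/3)·7 + (1/3)·(-1) = 13/3.
The largest is 13/3, so Row's best response is Down.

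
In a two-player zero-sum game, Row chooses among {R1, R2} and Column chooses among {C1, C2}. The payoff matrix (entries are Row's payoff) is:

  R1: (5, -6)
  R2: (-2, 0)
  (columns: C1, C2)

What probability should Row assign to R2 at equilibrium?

11/13

Row minima: R1 → -6, R2 → -2; maximin = -2.
Column maxima: C1 → 5, C2 → 0; minimax = 0.
-2 ≠ 0, so there is no saddle point; optimal play is mixed.
Let Row play R1 with probability p. Expected payoff against C1: 5p + (-2)(1−p) = 7p − 2; against C2: (-6)p + 0(1−p) = −6p.
Setting these equal: 7p − 2 = −6p ⇒ 13p = 2 ⇒ p = 2/13, and the value is (7)·(2/13) − 2 = -12/13.
For Column: with q = P(C1), equating R1's and R2's payoffs gives 11q − 6 = −2q ⇒ q = 6/13.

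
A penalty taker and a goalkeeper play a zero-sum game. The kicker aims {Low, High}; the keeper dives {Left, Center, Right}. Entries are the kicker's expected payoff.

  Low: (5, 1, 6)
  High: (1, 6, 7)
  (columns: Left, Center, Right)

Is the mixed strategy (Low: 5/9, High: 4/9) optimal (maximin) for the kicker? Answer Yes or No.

Yes

Against Left this mix gives (5/9)·5 + (4/9)·1 = 29/9.
Against Center this mix gives (5/9)·1 + (4/9)·6 = 29/9.
Against Right this mix gives (5/9)·6 + (4/9)·7 = 58/9.
All of the keeper's active replies (Left, Center) yield 29/9, and no column does worse for the kicker. The mix makes the keeper indifferent and guarantees 29/9, so it is optimal.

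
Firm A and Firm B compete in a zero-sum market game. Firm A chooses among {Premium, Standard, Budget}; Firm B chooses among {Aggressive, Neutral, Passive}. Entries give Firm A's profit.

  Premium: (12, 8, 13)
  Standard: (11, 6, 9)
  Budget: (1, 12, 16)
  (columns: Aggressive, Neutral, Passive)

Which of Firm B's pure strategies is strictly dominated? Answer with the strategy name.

Neutral holds Firm A's payoff strictly below Passive in every row: 8 < 13, 6 < 9, 12 < 16.
So Passive is strictly dominated for Firm B.

Passive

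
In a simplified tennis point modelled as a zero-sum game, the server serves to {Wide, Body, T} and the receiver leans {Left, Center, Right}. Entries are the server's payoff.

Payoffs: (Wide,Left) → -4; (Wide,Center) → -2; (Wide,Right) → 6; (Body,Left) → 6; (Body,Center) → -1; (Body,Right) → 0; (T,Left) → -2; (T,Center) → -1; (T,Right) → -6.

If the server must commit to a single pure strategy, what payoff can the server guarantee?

Row minima: Wide → -4, Body → -1, T → -6.
The best of these is -1.

-1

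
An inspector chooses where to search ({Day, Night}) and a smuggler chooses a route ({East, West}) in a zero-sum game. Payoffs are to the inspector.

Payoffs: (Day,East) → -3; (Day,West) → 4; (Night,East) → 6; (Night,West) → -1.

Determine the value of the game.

Row minima: Day → -3, Night → -1; maximin = -1.
Column maxima: East → 6, West → 4; minimax = 4.
-1 ≠ 4, so there is no saddle point; optimal play is mixed.
Let the inspector play Day with probability p. Expected payoff against East: (-3)p + 6(1−p) = −9p + 6; against West: 4p + (-1)(1−p) = 5p − 1.
Setting these equal: −9p + 6 = 5p − 1 ⇒ −14p = -7 ⇒ p = 1/2, and the value is (-9)·(1/2) + 6 = 3/2.
For the smuggler: with q = P(East), equating Day's and Night's payoffs gives −7q + 4 = 7q − 1 ⇒ q = 5/14.

3/2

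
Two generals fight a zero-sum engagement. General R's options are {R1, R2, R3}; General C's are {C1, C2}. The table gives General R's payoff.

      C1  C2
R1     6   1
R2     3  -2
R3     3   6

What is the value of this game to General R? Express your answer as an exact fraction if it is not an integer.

33/8

Row minima: R1 → 1, R2 → -2, R3 → 3; maximin = 3.
Column maxima: C1 → 6, C2 → 6; minimax = 6.
3 ≠ 6, so there is no saddle point; optimal play is mixed.
R2 is strictly dominated by R1, so General R never plays it.
On the remaining 2×2 (R1, R3 vs C1, C2):
Let General R play R1 with probability p. Expected payoff against C1: 6p + 3(1−p) = 3p + 3; against C2: 1p + 6(1−p) = −5p + 6.
Setting these equal: 3p + 3 = −5p + 6 ⇒ 8p = 3 ⇒ p = 3/8, and the value is (3)·(3/8) + 3 = 33/8.
For General C: with q = P(C1), equating R1's and R3's payoffs gives 5q + 1 = −3q + 6 ⇒ q = 5/8.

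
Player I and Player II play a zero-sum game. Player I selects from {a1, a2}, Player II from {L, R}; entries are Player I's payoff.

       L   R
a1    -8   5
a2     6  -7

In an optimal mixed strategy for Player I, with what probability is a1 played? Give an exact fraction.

Row minima: a1 → -8, a2 → -7; maximin = -7.
Column maxima: L → 6, R → 5; minimax = 5.
-7 ≠ 5, so there is no saddle point; optimal play is mixed.
Let Player I play a1 with probability p. Expected payoff against L: (-8)p + 6(1−p) = −14p + 6; against R: 5p + (-7)(1−p) = 12p − 7.
Setting these equal: −14p + 6 = 12p − 7 ⇒ −26p = -13 ⇒ p = 1/2, and the value is (-14)·(1/2) + 6 = -1.
For Player II: with q = P(L), equating a1's and a2's payoffs gives −13q + 5 = 13q − 7 ⇒ q = 6/13.

1/2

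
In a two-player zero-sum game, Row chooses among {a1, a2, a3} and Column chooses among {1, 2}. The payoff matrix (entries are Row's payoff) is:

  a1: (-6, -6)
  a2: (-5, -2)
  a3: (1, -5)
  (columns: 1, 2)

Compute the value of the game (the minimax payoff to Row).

-3

Row minima: a1 → -6, a2 → -5, a3 → -5; maximin = -5.
Column maxima: 1 → 1, 2 → -2; minimax = -2.
-5 ≠ -2, so there is no saddle point; optimal play is mixed.
a1 is strictly dominated by a2, so Row never plays it.
On the remaining 2×2 (a2, a3 vs 1, 2):
Let Row play a2 with probability p. Expected payoff against 1: (-5)p + 1(1−p) = −6p + 1; against 2: (-2)p + (-5)(1−p) = 3p − 5.
Setting these equal: −6p + 1 = 3p − 5 ⇒ −9p = -6 ⇒ p = 2/3, and the value is (-6)·(2/3) + 1 = -3.
For Column: with q = P(1), equating a2's and a3's payoffs gives −3q − 2 = 6q − 5 ⇒ q = 1/3.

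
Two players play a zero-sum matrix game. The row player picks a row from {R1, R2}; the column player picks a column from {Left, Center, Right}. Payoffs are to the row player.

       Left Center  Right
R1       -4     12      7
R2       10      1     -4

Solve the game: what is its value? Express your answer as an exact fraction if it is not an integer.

Row minima: R1 → -4, R2 → -4; maximin = -4.
Column maxima: Left → 10, Center → 12, Right → 7; minimax = 7.
-4 ≠ 7, so there is no saddle point; optimal play is mixed.
Center is strictly dominated by Right (it gives the row player strictly more in every row), so the column player never plays it.
On the remaining 2×2 (R1, R2 vs Left, Right):
Let the row player play R1 with probability p. Expected payoff against Left: (-4)p + 10(1−p) = −14p + 10; against Right: 7p + (-4)(1−p) = 11p − 4.
Setting these equal: −14p + 10 = 11p − 4 ⇒ −25p = -14 ⇒ p = 14/25, and the value is (-14)·(14/25) + 10 = 54/25.
For the column player: with q = P(Left), equating R1's and R2's payoffs gives −11q + 7 = 14q − 4 ⇒ q = 11/25.

54/25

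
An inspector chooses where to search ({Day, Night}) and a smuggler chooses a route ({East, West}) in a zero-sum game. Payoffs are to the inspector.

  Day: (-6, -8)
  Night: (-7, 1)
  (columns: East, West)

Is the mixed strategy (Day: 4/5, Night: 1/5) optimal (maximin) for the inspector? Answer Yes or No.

Yes

Against East this mix gives (4/5)·(-6) + (1/5)·(-7) = -31/5.
Against West this mix gives (4/5)·(-8) + (1/5)·1 = -31/5.
All of the smuggler's active replies (East, West) yield -31/5, and no column does worse for the inspector. The mix makes the smuggler indifferent and guarantees -31/5, so it is optimal.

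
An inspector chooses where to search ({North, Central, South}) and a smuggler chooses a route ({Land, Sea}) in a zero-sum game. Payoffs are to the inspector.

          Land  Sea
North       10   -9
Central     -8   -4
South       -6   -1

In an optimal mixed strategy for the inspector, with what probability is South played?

19/24

Row minima: North → -9, Central → -8, South → -6; maximin = -6.
Column maxima: Land → 10, Sea → -1; minimax = -1.
-6 ≠ -1, so there is no saddle point; optimal play is mixed.
Central is strictly dominated by South, so the inspector never plays it.
On the remaining 2×2 (North, South vs Land, Sea):
Let the inspector play North with probability p. Expected payoff against Land: 10p + (-6)(1−p) = 16p − 6; against Sea: (-9)p + (-1)(1−p) = −8p − 1.
Setting these equal: 16p − 6 = −8p − 1 ⇒ 24p = 5 ⇒ p = 5/24, and the value is (16)·(5/24) − 6 = -8/3.
For the smuggler: with q = P(Land), equating North's and South's payoffs gives 19q − 9 = −5q − 1 ⇒ q = 1/3.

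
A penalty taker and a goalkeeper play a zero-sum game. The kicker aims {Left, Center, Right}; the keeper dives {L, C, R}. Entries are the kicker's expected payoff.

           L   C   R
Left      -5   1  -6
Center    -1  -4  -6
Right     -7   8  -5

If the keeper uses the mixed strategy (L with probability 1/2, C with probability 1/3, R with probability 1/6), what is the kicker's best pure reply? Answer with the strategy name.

Expected payoff of Left: (1/2)·(-5) + (1/3)·1 + (1/6)·(-6) = -19/6.
Expected payoff of Center: (1/2)·(-1) + (1/3)·(-4) + (1/6)·(-6) = -17/6.
Expected payoff of Right: (1/2)·(-7) + (1/3)·8 + (1/6)·(-5) = -5/3.
The largest is -5/3, so the kicker's best response is Right.

Right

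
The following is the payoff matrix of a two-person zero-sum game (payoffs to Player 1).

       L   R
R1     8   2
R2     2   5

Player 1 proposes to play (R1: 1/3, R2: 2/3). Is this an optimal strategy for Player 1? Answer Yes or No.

Against L this mix gives (1/3)·8 + (2/3)·2 = 4.
Against R this mix gives (1/3)·2 + (2/3)·5 = 4.
All of Player 2's active replies (L, R) yield 4, and no column does worse for Player 1. The mix makes Player 2 indifferent and guarantees 4, so it is optimal.

Yes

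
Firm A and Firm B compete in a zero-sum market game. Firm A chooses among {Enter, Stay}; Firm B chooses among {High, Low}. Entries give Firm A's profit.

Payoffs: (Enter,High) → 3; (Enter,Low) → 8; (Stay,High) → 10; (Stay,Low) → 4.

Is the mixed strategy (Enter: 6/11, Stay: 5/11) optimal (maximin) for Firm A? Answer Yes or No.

Yes

Against High this mix gives (6/11)·3 + (5/11)·10 = 68/11.
Against Low this mix gives (6/11)·8 + (5/11)·4 = 68/11.
All of Firm B's active replies (High, Low) yield 68/11, and no column does worse for Firm A. The mix makes Firm B indifferent and guarantees 68/11, so it is optimal.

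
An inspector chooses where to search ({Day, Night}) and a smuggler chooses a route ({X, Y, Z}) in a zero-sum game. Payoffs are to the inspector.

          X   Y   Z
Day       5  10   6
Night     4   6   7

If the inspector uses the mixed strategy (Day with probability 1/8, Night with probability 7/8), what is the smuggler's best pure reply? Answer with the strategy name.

If the smuggler plays X, the inspector's expected payoff is (1/8)·5 + (7/8)·4 = 33/8.
If the smuggler plays Y, the inspector's expected payoff is (1/8)·10 + (7/8)·6 = 13/2.
If the smuggler plays Z, the inspector's expected payoff is (1/8)·6 + (7/8)·7 = 55/8.
The smuggler minimizes the inspector's payoff; the smallest is 33/8, so the best response is X.

X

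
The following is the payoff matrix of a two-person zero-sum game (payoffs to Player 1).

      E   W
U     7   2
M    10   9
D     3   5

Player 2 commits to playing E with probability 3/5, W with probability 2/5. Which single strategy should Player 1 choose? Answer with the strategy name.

M

Expected payoff of U: (3/5)·7 + (2/5)·2 = 5.
Expected payoff of M: (3/5)·10 + (2/5)·9 = 48/5.
Expected payoff of D: (3/5)·3 + (2/5)·5 = 19/5.
The largest is 48/5, so Player 1's best response is M.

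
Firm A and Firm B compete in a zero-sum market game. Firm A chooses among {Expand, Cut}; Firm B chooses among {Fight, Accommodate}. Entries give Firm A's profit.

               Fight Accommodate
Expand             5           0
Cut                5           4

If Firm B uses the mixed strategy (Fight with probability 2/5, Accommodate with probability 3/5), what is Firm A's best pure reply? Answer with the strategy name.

Cut

Expected payoff of Expand: (2/5)·5 + (3/5)·0 = 2.
Expected payoff of Cut: (2/5)·5 + (3/5)·4 = 22/5.
The largest is 22/5, so Firm A's best response is Cut.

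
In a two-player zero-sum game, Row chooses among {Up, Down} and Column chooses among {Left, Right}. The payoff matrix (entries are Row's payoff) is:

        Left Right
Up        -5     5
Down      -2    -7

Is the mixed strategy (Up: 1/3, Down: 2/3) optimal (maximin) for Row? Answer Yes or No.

Against Left this mix gives (1/3)·(-5) + (2/3)·(-2) = -3.
Against Right this mix gives (1/3)·5 + (2/3)·(-7) = -3.
All of Column's active replies (Left, Right) yield -3, and no column does worse for Row. The mix makes Column indifferent and guarantees -3, so it is optimal.

Yes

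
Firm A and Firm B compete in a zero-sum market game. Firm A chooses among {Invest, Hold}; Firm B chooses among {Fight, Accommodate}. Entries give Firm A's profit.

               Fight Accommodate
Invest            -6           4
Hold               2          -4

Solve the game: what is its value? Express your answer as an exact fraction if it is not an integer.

-1

Row minima: Invest → -6, Hold → -4; maximin = -4.
Column maxima: Fight → 2, Accommodate → 4; minimax = 2.
-4 ≠ 2, so there is no saddle point; optimal play is mixed.
Let Firm A play Invest with probability p. Expected payoff against Fight: (-6)p + 2(1−p) = −8p + 2; against Accommodate: 4p + (-4)(1−p) = 8p − 4.
Setting these equal: −8p + 2 = 8p − 4 ⇒ −16p = -6 ⇒ p = 3/8, and the value is (-8)·(3/8) + 2 = -1.
For Firm B: with q = P(Fight), equating Invest's and Hold's payoffs gives −10q + 4 = 6q − 4 ⇒ q = 1/2.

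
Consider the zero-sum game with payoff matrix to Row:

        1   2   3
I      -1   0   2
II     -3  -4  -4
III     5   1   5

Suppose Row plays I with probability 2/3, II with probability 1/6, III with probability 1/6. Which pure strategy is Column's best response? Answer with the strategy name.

If Column plays 1, Row's expected payoff is (2/3)·(-1) + (1/6)·(-3) + (1/6)·5 = -1/3.
If Column plays 2, Row's expected payoff is (2/3)·0 + (1/6)·(-4) + (1/6)·1 = -1/2.
If Column plays 3, Row's expected payoff is (2/3)·2 + (1/6)·(-4) + (1/6)·5 = 3/2.
Column minimizes Row's payoff; the smallest is -1/2, so the best response is 2.

2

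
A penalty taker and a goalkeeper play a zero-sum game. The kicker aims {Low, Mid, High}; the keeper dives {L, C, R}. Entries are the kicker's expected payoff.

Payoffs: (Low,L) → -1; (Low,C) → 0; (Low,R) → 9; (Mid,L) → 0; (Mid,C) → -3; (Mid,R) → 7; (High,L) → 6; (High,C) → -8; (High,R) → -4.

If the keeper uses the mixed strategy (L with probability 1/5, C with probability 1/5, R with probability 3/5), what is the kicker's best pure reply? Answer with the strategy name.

Expected payoff of Low: (1/5)·(-1) + (1/5)·0 + (3/5)·9 = 26/5.
Expected payoff of Mid: (1/5)·0 + (1/5)·(-3) + (3/5)·7 = 18/5.
Expected payoff of High: (1/5)·6 + (1/5)·(-8) + (3/5)·(-4) = -14/5.
The largest is 26/5, so the kicker's best response is Low.

Low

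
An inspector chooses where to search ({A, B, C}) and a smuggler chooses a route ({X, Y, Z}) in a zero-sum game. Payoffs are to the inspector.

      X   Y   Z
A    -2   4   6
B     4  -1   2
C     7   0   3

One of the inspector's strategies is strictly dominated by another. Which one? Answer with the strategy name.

B

C gives a strictly higher payoff than B against every column: 7 > 4, 0 > -1, 3 > 2.
So B is strictly dominated and the inspector never plays it.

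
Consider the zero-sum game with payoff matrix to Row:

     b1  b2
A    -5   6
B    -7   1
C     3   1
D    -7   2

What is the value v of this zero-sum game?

23/13

Row minima: A → -5, B → -7, C → 1, D → -7; maximin = 1.
Column maxima: b1 → 3, b2 → 6; minimax = 3.
1 ≠ 3, so there is no saddle point; optimal play is mixed.
B is strictly dominated by A, so Row never plays it.
D is strictly dominated by A, so Row never plays it.
On the remaining 2×2 (A, C vs b1, b2):
Let Row play A with probability p. Expected payoff against b1: (-5)p + 3(1−p) = −8p + 3; against b2: 6p + 1(1−p) = 5p + 1.
Setting these equal: −8p + 3 = 5p + 1 ⇒ −13p = -2 ⇒ p = 2/13, and the value is (-8)·(2/13) + 3 = 23/13.
For Column: with q = P(b1), equating A's and C's payoffs gives −11q + 6 = 2q + 1 ⇒ q = 5/13.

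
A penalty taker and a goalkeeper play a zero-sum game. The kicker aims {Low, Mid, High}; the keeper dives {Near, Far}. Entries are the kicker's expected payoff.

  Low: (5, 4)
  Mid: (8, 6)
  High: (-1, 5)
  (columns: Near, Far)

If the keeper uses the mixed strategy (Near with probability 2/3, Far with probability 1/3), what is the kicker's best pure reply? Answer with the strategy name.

Expected payoff of Low: (2/3)·5 + (1/3)·4 = 14/3.
Expected payoff of Mid: (2/3)·8 + (1/3)·6 = 22/3.
Expected payoff of High: (2/3)·(-1) + (1/3)·5 = 1.
The largest is 22/3, so the kicker's best response is Mid.

Mid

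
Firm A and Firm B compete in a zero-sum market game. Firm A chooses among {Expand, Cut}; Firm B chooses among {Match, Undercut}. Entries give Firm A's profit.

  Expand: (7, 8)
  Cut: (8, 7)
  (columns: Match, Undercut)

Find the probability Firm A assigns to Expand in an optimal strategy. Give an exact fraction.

1/2

Row minima: Expand → 7, Cut → 7; maximin = 7.
Column maxima: Match → 8, Undercut → 8; minimax = 8.
7 ≠ 8, so there is no saddle point; optimal play is mixed.
Let Firm A play Expand with probability p. Expected payoff against Match: 7p + 8(1−p) = −p + 8; against Undercut: 8p + 7(1−p) = p + 7.
Setting these equal: −p + 8 = p + 7 ⇒ −2p = -1 ⇒ p = 1/2, and the value is (-1)·(1/2) + 8 = 15/2.
For Firm B: with q = P(Match), equating Expand's and Cut's payoffs gives −q + 8 = q + 7 ⇒ q = 1/2.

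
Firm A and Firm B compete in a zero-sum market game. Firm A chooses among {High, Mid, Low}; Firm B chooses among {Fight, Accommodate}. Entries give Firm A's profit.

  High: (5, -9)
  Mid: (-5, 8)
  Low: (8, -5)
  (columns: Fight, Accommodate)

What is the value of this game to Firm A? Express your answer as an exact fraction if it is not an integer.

3/2

Row minima: High → -9, Mid → -5, Low → -5; maximin = -5.
Column maxima: Fight → 8, Accommodate → 8; minimax = 8.
-5 ≠ 8, so there is no saddle point; optimal play is mixed.
High is strictly dominated by Low, so Firm A never plays it.
On the remaining 2×2 (Mid, Low vs Fight, Accommodate):
Let Firm A play Mid with probability p. Expected payoff against Fight: (-5)p + 8(1−p) = −13p + 8; against Accommodate: 8p + (-5)(1−p) = 13p − 5.
Setting these equal: −13p + 8 = 13p − 5 ⇒ −26p = -13 ⇒ p = 1/2, and the value is (-13)·(1/2) + 8 = 3/2.
For Firm B: with q = P(Fight), equating Mid's and Low's payoffs gives −13q + 8 = 13q − 5 ⇒ q = 1/2.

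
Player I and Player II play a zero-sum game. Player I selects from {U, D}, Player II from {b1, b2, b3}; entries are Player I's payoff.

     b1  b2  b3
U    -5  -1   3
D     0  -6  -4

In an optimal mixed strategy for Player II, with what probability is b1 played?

Row minima: U → -5, D → -6; maximin = -5.
Column maxima: b1 → 0, b2 → -1, b3 → 3; minimax = -1.
-5 ≠ -1, so there is no saddle point; optimal play is mixed.
b3 is strictly dominated by b2 (it gives Player I strictly more in every row), so Player II never plays it.
On the remaining 2×2 (U, D vs b1, b2):
Let Player I play U with probability p. Expected payoff against b1: (-5)p + 0(1−p) = −5p; against b2: (-1)p + (-6)(1−p) = 5p − 6.
Setting these equal: −5p = 5p − 6 ⇒ −10p = -6 ⇒ p = 3/5, and the value is (-5)·(3/5) = -3.
For Player II: with q = P(b1), equating U's and D's payoffs gives −4q − 1 = 6q − 6 ⇒ q = 1/2.

1/2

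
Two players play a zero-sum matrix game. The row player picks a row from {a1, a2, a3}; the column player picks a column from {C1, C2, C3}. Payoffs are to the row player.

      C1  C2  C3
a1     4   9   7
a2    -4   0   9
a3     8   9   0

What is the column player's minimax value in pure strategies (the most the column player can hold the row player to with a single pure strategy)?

Column maxima: C1 → 8, C2 → 9, C3 → 9.
The smallest of these is 8.

8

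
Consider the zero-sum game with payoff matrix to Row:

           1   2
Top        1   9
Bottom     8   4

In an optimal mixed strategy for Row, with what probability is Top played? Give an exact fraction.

1/3

Row minima: Top → 1, Bottom → 4; maximin = 4.
Column maxima: 1 → 8, 2 → 9; minimax = 8.
4 ≠ 8, so there is no saddle point; optimal play is mixed.
Let Row play Top with probability p. Expected payoff against 1: 1p + 8(1−p) = −7p + 8; against 2: 9p + 4(1−p) = 5p + 4.
Setting these equal: −7p + 8 = 5p + 4 ⇒ −12p = -4 ⇒ p = 1/3, and the value is (-7)·(1/3) + 8 = 17/3.
For Column: with q = P(1), equating Top's and Bottom's payoffs gives −8q + 9 = 4q + 4 ⇒ q = 5/12.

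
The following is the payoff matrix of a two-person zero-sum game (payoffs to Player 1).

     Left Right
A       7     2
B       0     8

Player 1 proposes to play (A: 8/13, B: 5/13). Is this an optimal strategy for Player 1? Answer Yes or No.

Against Left this mix gives (8/13)·7 + (5/13)·0 = 56/13.
Against Right this mix gives (8/13)·2 + (5/13)·8 = 56/13.
All of Player 2's active replies (Left, Right) yield 56/13, and no column does worse for Player 1. The mix makes Player 2 indifferent and guarantees 56/13, so it is optimal.

Yes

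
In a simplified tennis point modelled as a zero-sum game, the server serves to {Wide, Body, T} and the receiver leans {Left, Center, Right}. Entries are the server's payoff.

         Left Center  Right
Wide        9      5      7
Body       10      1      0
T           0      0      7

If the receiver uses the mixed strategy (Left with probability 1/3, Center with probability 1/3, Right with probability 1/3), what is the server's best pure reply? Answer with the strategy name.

Wide

Expected payoff of Wide: (1/3)·9 + (1/3)·5 + (1/3)·7 = 7.
Expected payoff of Body: (1/3)·10 + (1/3)·1 + (1/3)·0 = 11/3.
Expected payoff of T: (1/3)·0 + (1/3)·0 + (1/3)·7 = 7/3.
The largest is 7, so the server's best response is Wide.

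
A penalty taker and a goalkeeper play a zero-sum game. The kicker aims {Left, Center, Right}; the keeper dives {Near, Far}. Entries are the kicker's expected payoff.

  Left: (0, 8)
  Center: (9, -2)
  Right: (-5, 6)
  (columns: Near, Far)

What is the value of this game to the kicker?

Row minima: Left → 0, Center → -2, Right → -5; maximin = 0.
Column maxima: Near → 9, Far → 8; minimax = 8.
0 ≠ 8, so there is no saddle point; optimal play is mixed.
Right is strictly dominated by Left, so the kicker never plays it.
On the remaining 2×2 (Left, Center vs Near, Far):
Let the kicker play Left with probability p. Expected payoff against Near: 0p + 9(1−p) = −9p + 9; against Far: 8p + (-2)(1−p) = 10p − 2.
Setting these equal: −9p + 9 = 10p − 2 ⇒ −19p = -11 ⇒ p = 11/19, and the value is (-9)·(11/19) + 9 = 72/19.
For the keeper: with q = P(Near), equating Left's and Center's payoffs gives −8q + 8 = 11q − 2 ⇒ q = 10/19.

72/19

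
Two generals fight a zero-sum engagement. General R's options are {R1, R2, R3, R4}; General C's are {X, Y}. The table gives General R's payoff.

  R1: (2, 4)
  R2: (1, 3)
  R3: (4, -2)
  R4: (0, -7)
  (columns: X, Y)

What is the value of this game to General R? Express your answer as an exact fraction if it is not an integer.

5/2

Row minima: R1 → 2, R2 → 1, R3 → -2, R4 → -7; maximin = 2.
Column maxima: X → 4, Y → 4; minimax = 4.
2 ≠ 4, so there is no saddle point; optimal play is mixed.
R2 is strictly dominated by R1, so General R never plays it.
R4 is strictly dominated by R1, so General R never plays it.
On the remaining 2×2 (R1, R3 vs X, Y):
Let General R play R1 with probability p. Expected payoff against X: 2p + 4(1−p) = −2p + 4; against Y: 4p + (-2)(1−p) = 6p − 2.
Setting these equal: −2p + 4 = 6p − 2 ⇒ −8p = -6 ⇒ p = 3/4, and the value is (-2)·(3/4) + 4 = 5/2.
For General C: with q = P(X), equating R1's and R3's payoffs gives −2q + 4 = 6q − 2 ⇒ q = 3/4.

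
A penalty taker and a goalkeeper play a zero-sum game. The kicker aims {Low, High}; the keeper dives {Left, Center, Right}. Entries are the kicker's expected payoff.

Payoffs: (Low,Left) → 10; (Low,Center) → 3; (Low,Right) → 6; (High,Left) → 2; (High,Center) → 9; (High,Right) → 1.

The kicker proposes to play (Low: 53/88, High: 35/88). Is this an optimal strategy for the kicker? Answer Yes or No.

Against Left this mix gives (53/88)·10 + (35/88)·2 = 75/11.
Against Center this mix gives (53/88)·3 + (35/88)·9 = 237/44.
Against Right this mix gives (53/88)·6 + (35/88)·1 = 353/88.
The keeper will play Right, holding the kicker to 353/88. Shifting weight toward the row that does better against Right would raise this floor (the equalizing mix achieves 51/11 against both Right and Center), so the proposed strategy is not optimal.

No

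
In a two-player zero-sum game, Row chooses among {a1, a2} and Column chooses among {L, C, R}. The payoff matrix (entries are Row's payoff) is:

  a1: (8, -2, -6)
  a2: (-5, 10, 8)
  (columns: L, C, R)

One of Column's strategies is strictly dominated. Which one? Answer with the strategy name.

C

R holds Row's payoff strictly below C in every row: -6 < -2, 8 < 10.
So C is strictly dominated for Column.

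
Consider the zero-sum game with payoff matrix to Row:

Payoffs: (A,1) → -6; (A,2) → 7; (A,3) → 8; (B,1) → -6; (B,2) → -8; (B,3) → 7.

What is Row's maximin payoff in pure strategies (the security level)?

Row minima: A → -6, B → -8.
The best of these is -6.

-6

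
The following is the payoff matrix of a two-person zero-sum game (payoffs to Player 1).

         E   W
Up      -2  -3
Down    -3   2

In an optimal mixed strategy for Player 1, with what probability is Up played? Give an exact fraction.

Row minima: Up → -3, Down → -3; maximin = -3.
Column maxima: E → -2, W → 2; minimax = -2.
-3 ≠ -2, so there is no saddle point; optimal play is mixed.
Let Player 1 play Up with probability p. Expected payoff against E: (-2)p + (-3)(1−p) = p − 3; against W: (-3)p + 2(1−p) = −5p + 2.
Setting these equal: p − 3 = −5p + 2 ⇒ 6p = 5 ⇒ p = 5/6, and the value is (1)·(5/6) − 3 = -13/6.
For Player 2: with q = P(E), equating Up's and Down's payoffs gives q − 3 = −5q + 2 ⇒ q = 5/6.

5/6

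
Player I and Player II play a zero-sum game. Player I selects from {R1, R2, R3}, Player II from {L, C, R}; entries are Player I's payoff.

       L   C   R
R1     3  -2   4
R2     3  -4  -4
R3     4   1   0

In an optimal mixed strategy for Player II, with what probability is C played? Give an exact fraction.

Row minima: R1 → -2, R2 → -4, R3 → 0; maximin = 0.
Column maxima: L → 4, C → 1, R → 4; minimax = 1.
0 ≠ 1, so there is no saddle point; optimal play is mixed.
R2 is strictly dominated by R3, so Player I never plays it.
L is strictly dominated by C (it gives Player I strictly more in every row), so Player II never plays it.
On the remaining 2×2 (R1, R3 vs C, R):
Let Player I play R1 with probability p. Expected payoff against C: (-2)p + 1(1−p) = −3p + 1; against R: 4p + 0(1−p) = 4p.
Setting these equal: −3p + 1 = 4p ⇒ −7p = -1 ⇒ p = 1/7, and the value is (-3)·(1/7) + 1 = 4/7.
For Player II: with q = P(C), equating R1's and R3's payoffs gives −6q + 4 = q ⇒ q = 4/7.

4/7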